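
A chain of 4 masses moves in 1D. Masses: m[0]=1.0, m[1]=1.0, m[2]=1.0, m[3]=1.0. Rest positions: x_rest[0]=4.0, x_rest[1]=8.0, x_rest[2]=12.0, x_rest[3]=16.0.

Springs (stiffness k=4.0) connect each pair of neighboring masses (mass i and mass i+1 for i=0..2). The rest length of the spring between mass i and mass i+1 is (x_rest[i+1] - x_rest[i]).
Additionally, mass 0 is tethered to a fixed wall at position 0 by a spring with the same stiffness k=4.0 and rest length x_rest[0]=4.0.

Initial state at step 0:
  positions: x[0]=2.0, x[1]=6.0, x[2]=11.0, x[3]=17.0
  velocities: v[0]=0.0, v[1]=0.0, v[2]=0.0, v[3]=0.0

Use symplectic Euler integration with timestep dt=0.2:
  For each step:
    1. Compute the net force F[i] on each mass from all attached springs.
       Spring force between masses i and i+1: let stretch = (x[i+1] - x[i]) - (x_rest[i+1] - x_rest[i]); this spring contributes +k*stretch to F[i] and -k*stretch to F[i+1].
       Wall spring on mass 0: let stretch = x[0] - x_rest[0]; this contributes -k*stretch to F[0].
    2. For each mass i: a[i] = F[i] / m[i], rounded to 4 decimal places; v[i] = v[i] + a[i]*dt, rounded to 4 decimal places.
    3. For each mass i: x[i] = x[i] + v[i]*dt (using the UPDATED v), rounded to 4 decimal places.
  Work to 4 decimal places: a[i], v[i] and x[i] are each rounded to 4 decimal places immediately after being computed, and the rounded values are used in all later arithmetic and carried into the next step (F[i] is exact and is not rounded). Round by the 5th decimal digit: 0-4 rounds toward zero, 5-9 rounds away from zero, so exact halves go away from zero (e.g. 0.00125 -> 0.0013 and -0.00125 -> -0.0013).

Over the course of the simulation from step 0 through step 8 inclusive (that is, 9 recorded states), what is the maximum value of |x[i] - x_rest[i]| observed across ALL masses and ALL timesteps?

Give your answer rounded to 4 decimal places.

Answer: 2.0251

Derivation:
Step 0: x=[2.0000 6.0000 11.0000 17.0000] v=[0.0000 0.0000 0.0000 0.0000]
Step 1: x=[2.3200 6.1600 11.1600 16.6800] v=[1.6000 0.8000 0.8000 -1.6000]
Step 2: x=[2.8832 6.5056 11.4032 16.1168] v=[2.8160 1.7280 1.2160 -2.8160]
Step 3: x=[3.5647 7.0552 11.6170 15.4394] v=[3.4074 2.7482 1.0688 -3.3869]
Step 4: x=[4.2343 7.7762 11.7125 14.7904] v=[3.3480 3.6052 0.4773 -3.2448]
Step 5: x=[4.7931 8.5603 11.6706 14.2890] v=[2.7941 3.9207 -0.2094 -2.5071]
Step 6: x=[5.1878 9.2393 11.5500 14.0086] v=[1.9734 3.3952 -0.6029 -1.4018]
Step 7: x=[5.4007 9.6398 11.4531 13.9749] v=[1.0644 2.0026 -0.4846 -0.1687]
Step 8: x=[5.4277 9.6522 11.4695 14.1777] v=[0.1351 0.0620 0.0822 1.0139]
Max displacement = 2.0251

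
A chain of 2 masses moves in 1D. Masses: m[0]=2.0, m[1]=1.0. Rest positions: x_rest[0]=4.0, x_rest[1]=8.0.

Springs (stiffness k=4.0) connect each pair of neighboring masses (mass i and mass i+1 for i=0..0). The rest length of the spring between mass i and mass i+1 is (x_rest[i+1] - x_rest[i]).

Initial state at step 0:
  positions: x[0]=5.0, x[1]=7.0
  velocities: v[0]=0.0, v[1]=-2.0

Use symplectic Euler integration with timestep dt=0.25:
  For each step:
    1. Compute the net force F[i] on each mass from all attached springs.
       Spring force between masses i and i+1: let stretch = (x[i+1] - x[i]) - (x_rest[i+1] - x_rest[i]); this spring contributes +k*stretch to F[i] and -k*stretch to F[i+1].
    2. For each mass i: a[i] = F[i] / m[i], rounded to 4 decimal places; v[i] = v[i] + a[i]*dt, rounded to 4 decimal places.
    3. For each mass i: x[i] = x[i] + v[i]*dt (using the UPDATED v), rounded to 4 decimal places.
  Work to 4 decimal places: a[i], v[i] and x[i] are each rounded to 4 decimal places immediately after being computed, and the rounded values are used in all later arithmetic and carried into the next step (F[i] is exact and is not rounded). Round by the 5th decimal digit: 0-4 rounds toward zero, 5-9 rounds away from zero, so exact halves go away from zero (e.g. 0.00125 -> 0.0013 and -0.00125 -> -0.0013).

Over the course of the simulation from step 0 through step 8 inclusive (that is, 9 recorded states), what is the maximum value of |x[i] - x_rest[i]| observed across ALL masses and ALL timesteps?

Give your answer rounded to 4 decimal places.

Answer: 1.2595

Derivation:
Step 0: x=[5.0000 7.0000] v=[0.0000 -2.0000]
Step 1: x=[4.7500 7.0000] v=[-1.0000 0.0000]
Step 2: x=[4.2813 7.4375] v=[-1.8750 1.7500]
Step 3: x=[3.7071 8.0860] v=[-2.2969 2.5938]
Step 4: x=[3.1802 8.6397] v=[-2.1075 2.2149]
Step 5: x=[2.8358 8.8286] v=[-1.3778 0.7554]
Step 6: x=[2.7405 8.5193] v=[-0.3814 -1.2374]
Step 7: x=[2.8675 7.7653] v=[0.5080 -3.0162]
Step 8: x=[3.1067 6.7868] v=[0.9569 -3.9140]
Max displacement = 1.2595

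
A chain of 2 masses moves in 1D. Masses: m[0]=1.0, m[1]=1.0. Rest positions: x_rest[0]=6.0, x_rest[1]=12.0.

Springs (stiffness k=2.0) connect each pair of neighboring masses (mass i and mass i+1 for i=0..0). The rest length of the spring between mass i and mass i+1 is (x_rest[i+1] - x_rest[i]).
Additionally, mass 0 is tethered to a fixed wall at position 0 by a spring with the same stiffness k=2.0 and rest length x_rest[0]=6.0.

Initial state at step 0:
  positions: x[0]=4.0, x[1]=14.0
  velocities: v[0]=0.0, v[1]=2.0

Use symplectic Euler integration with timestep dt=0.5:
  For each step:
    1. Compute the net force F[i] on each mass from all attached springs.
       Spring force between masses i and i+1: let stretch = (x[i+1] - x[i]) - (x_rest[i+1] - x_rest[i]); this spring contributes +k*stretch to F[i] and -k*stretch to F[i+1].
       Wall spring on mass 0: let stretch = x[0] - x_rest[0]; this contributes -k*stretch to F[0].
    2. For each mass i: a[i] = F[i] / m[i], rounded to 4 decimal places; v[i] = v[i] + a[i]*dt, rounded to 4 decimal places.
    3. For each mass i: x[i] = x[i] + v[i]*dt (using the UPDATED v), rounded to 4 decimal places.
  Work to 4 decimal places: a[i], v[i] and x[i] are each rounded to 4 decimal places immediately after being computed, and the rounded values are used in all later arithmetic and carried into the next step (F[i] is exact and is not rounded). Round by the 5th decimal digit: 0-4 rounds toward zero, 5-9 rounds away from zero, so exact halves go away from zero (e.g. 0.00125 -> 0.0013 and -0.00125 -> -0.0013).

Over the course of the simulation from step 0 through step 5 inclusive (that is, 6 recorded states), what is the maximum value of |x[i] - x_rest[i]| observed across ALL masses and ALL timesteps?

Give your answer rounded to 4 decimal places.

Answer: 3.5000

Derivation:
Step 0: x=[4.0000 14.0000] v=[0.0000 2.0000]
Step 1: x=[7.0000 13.0000] v=[6.0000 -2.0000]
Step 2: x=[9.5000 12.0000] v=[5.0000 -2.0000]
Step 3: x=[8.5000 12.7500] v=[-2.0000 1.5000]
Step 4: x=[5.3750 14.3750] v=[-6.2500 3.2500]
Step 5: x=[4.0625 14.5000] v=[-2.6250 0.2500]
Max displacement = 3.5000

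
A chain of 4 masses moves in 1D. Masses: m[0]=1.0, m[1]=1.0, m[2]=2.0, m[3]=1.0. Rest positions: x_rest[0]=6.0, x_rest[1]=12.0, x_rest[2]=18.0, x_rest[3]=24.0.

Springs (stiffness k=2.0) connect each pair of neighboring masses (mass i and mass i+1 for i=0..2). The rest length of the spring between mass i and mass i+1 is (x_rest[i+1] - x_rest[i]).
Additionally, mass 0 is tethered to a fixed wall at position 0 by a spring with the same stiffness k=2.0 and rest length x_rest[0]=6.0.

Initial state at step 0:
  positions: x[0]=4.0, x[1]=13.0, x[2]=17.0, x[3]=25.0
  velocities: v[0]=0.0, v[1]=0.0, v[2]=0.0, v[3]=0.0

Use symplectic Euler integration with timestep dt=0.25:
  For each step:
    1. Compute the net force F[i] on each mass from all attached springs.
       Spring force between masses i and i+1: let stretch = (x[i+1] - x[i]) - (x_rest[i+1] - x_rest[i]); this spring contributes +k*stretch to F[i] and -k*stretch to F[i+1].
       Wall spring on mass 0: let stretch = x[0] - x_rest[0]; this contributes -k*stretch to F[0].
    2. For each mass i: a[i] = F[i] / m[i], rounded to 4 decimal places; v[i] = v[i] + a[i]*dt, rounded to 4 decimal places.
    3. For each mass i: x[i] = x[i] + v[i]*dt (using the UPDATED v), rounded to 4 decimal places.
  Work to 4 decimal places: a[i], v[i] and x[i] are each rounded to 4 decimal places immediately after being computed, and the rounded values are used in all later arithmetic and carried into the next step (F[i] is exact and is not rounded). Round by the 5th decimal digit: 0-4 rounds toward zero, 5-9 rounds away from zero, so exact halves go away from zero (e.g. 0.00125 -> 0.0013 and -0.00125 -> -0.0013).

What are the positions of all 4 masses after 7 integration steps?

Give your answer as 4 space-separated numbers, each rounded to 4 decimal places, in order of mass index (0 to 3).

Answer: 6.1377 12.5370 18.0746 22.8684

Derivation:
Step 0: x=[4.0000 13.0000 17.0000 25.0000] v=[0.0000 0.0000 0.0000 0.0000]
Step 1: x=[4.6250 12.3750 17.2500 24.7500] v=[2.5000 -2.5000 1.0000 -1.0000]
Step 2: x=[5.6406 11.3906 17.6641 24.3125] v=[4.0625 -3.9375 1.6563 -1.7500]
Step 3: x=[6.6699 10.4717 18.1016 23.7940] v=[4.1172 -3.6758 1.7500 -2.0742]
Step 4: x=[7.3407 10.0313 18.4180 23.3139] v=[2.6832 -1.7618 1.2656 -1.9204]
Step 5: x=[7.4303 10.3029 18.5162 22.9718] v=[0.3582 1.0863 0.3929 -1.3684]
Step 6: x=[6.9501 11.2421 18.3796 22.8228] v=[-1.9207 3.7567 -0.5465 -0.5962]
Step 7: x=[6.1377 12.5370 18.0746 22.8684] v=[-3.2498 5.1795 -1.2201 0.1822]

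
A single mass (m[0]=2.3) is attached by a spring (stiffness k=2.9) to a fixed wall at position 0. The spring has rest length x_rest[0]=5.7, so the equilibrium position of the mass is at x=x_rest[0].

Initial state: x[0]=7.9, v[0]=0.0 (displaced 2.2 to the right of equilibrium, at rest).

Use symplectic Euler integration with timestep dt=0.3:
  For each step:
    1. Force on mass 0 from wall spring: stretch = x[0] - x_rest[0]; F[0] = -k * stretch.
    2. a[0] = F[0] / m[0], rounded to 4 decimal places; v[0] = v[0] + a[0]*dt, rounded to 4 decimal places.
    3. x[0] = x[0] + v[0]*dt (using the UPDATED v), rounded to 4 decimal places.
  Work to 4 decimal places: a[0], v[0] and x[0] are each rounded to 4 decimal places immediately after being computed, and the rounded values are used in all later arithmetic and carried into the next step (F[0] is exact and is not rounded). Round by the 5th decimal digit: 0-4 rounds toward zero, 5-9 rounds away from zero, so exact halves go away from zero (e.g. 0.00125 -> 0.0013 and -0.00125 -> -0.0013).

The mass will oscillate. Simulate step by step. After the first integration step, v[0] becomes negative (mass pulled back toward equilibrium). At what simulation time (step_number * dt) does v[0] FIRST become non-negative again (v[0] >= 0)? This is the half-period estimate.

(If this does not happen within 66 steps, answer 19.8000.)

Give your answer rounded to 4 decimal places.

Step 0: x=[7.9000] v=[0.0000]
Step 1: x=[7.6503] v=[-0.8322]
Step 2: x=[7.1793] v=[-1.5699]
Step 3: x=[6.5405] v=[-2.1295]
Step 4: x=[5.8063] v=[-2.4474]
Step 5: x=[5.0600] v=[-2.4876]
Step 6: x=[4.3864] v=[-2.2455]
Step 7: x=[3.8618] v=[-1.7486]
Step 8: x=[3.5458] v=[-1.0533]
Step 9: x=[3.4743] v=[-0.2384]
Step 10: x=[3.6554] v=[0.6035]
First v>=0 after going negative at step 10, time=3.0000

Answer: 3.0000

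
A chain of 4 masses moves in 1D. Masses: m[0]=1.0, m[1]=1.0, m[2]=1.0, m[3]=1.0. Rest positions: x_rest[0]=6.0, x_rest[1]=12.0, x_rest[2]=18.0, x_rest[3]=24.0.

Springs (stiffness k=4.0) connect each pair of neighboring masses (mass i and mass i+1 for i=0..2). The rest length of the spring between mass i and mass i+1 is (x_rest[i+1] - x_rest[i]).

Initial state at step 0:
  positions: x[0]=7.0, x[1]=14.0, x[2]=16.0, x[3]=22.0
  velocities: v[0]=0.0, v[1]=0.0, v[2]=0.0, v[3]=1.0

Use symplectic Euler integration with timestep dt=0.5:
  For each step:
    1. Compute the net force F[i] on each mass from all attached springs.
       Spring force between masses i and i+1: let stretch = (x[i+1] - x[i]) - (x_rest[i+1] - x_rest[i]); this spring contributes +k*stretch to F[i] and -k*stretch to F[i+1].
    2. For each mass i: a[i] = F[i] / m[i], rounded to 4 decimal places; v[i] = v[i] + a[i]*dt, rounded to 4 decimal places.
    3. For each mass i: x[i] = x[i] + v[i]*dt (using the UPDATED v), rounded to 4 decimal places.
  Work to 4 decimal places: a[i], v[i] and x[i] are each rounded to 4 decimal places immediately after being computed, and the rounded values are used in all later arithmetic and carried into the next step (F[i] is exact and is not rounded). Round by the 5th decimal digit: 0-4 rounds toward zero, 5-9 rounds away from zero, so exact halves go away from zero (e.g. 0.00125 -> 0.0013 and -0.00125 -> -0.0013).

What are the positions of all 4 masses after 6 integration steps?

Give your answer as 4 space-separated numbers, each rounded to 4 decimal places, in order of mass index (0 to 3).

Answer: 9.0000 10.0000 20.5000 22.5000

Derivation:
Step 0: x=[7.0000 14.0000 16.0000 22.0000] v=[0.0000 0.0000 0.0000 1.0000]
Step 1: x=[8.0000 9.0000 20.0000 22.5000] v=[2.0000 -10.0000 8.0000 1.0000]
Step 2: x=[4.0000 14.0000 15.5000 26.5000] v=[-8.0000 10.0000 -9.0000 8.0000]
Step 3: x=[4.0000 10.5000 20.5000 25.5000] v=[0.0000 -7.0000 10.0000 -2.0000]
Step 4: x=[4.5000 10.5000 20.5000 25.5000] v=[1.0000 0.0000 0.0000 0.0000]
Step 5: x=[5.0000 14.5000 15.5000 26.5000] v=[1.0000 8.0000 -10.0000 2.0000]
Step 6: x=[9.0000 10.0000 20.5000 22.5000] v=[8.0000 -9.0000 10.0000 -8.0000]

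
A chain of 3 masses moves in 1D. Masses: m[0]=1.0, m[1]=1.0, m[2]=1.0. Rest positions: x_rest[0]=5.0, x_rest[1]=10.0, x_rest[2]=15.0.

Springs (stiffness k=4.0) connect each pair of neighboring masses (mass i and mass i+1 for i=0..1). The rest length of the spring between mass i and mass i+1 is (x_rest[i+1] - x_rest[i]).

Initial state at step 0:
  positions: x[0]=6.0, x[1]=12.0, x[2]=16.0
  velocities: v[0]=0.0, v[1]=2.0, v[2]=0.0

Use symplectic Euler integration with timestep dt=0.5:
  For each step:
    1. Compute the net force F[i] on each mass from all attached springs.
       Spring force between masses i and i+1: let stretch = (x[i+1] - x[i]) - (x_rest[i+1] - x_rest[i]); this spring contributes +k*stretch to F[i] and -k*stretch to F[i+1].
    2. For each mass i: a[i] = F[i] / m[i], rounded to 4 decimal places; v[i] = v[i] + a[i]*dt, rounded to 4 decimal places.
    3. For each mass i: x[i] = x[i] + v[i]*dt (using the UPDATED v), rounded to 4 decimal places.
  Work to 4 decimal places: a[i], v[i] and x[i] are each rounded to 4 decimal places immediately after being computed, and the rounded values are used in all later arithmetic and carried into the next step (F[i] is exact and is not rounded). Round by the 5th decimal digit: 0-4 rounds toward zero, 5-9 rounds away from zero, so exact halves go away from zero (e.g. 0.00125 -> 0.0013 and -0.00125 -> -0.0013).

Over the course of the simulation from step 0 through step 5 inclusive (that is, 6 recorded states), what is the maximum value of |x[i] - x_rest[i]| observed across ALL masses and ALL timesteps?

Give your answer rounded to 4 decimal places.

Answer: 3.0000

Derivation:
Step 0: x=[6.0000 12.0000 16.0000] v=[0.0000 2.0000 0.0000]
Step 1: x=[7.0000 11.0000 17.0000] v=[2.0000 -2.0000 2.0000]
Step 2: x=[7.0000 12.0000 17.0000] v=[0.0000 2.0000 0.0000]
Step 3: x=[7.0000 13.0000 17.0000] v=[0.0000 2.0000 0.0000]
Step 4: x=[8.0000 12.0000 18.0000] v=[2.0000 -2.0000 2.0000]
Step 5: x=[8.0000 13.0000 18.0000] v=[0.0000 2.0000 0.0000]
Max displacement = 3.0000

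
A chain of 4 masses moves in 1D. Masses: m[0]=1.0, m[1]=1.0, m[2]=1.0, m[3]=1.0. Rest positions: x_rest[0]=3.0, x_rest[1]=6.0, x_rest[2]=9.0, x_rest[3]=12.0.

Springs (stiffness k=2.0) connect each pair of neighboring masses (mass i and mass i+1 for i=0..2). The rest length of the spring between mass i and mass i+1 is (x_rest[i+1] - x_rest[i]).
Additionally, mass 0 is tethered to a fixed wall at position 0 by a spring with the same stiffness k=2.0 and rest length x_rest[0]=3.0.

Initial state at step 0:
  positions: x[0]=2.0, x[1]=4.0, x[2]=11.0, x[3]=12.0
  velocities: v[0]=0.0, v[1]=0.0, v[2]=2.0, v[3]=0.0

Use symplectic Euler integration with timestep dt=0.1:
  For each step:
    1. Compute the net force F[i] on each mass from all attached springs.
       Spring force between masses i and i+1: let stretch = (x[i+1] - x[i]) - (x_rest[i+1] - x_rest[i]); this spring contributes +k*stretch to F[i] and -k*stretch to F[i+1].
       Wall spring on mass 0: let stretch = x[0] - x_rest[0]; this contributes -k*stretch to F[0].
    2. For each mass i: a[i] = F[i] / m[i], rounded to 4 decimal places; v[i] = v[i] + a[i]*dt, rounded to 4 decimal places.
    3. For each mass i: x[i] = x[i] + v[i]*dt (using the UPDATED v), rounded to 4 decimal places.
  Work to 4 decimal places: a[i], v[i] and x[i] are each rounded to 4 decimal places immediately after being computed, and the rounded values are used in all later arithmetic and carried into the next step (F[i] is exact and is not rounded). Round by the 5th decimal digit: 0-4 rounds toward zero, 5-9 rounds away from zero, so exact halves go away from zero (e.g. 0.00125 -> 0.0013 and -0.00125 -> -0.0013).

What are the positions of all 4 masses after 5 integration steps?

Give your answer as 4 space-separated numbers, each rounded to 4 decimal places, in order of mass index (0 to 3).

Answer: 2.0660 5.3617 10.3022 12.5690

Derivation:
Step 0: x=[2.0000 4.0000 11.0000 12.0000] v=[0.0000 0.0000 2.0000 0.0000]
Step 1: x=[2.0000 4.1000 11.0800 12.0400] v=[0.0000 1.0000 0.8000 0.4000]
Step 2: x=[2.0020 4.2976 11.0396 12.1208] v=[0.0200 1.9760 -0.4040 0.8080]
Step 3: x=[2.0099 4.5841 10.8860 12.2400] v=[0.0787 2.8653 -1.5362 1.1918]
Step 4: x=[2.0291 4.9452 10.6334 12.3921] v=[0.1916 3.6108 -2.5258 1.5210]
Step 5: x=[2.0660 5.3617 10.3022 12.5690] v=[0.3690 4.1652 -3.3117 1.7693]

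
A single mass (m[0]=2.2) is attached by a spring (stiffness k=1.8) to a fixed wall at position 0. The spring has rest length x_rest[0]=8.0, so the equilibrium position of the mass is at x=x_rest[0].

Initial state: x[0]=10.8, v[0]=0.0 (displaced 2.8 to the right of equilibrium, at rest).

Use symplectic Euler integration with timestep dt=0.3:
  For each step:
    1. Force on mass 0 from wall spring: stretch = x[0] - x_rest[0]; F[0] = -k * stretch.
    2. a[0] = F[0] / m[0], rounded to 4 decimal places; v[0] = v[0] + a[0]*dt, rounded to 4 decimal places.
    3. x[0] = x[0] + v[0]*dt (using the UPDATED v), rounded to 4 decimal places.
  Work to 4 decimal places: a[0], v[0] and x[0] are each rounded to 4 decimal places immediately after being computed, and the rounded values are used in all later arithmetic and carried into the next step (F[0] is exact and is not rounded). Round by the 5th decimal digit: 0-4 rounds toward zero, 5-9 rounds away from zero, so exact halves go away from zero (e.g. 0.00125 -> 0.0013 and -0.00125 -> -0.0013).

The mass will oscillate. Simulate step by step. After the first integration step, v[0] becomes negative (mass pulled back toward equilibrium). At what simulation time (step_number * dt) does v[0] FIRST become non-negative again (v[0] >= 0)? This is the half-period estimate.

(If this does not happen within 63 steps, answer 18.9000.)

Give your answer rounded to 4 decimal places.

Step 0: x=[10.8000] v=[0.0000]
Step 1: x=[10.5938] v=[-0.6873]
Step 2: x=[10.1966] v=[-1.3240]
Step 3: x=[9.6376] v=[-1.8632]
Step 4: x=[8.9580] v=[-2.2652]
Step 5: x=[8.2079] v=[-2.5003]
Step 6: x=[7.4425] v=[-2.5513]
Step 7: x=[6.7182] v=[-2.4145]
Step 8: x=[6.0882] v=[-2.0999]
Step 9: x=[5.5990] v=[-1.6306]
Step 10: x=[5.2866] v=[-1.0413]
Step 11: x=[5.1740] v=[-0.3753]
Step 12: x=[5.2695] v=[0.3184]
First v>=0 after going negative at step 12, time=3.6000

Answer: 3.6000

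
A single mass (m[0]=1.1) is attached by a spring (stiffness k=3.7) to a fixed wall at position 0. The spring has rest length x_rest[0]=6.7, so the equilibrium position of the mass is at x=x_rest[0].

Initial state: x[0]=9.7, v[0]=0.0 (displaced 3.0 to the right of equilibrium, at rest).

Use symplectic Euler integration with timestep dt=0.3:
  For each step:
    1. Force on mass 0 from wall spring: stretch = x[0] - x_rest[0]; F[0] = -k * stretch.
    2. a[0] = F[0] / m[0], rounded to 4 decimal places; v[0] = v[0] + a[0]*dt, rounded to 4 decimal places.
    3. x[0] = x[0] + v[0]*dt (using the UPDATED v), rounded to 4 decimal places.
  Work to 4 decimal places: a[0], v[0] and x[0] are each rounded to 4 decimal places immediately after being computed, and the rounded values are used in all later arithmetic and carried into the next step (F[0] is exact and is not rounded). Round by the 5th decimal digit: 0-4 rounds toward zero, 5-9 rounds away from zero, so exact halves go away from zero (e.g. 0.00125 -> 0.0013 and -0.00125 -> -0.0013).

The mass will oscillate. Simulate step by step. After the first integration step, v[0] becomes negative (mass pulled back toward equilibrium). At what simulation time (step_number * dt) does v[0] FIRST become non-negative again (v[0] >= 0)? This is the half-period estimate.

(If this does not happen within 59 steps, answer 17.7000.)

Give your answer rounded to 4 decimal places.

Step 0: x=[9.7000] v=[0.0000]
Step 1: x=[8.7918] v=[-3.0273]
Step 2: x=[7.2504] v=[-5.1381]
Step 3: x=[5.5424] v=[-5.6935]
Step 4: x=[4.1848] v=[-4.5254]
Step 5: x=[3.5886] v=[-1.9873]
Step 6: x=[3.9343] v=[1.1524]
First v>=0 after going negative at step 6, time=1.8000

Answer: 1.8000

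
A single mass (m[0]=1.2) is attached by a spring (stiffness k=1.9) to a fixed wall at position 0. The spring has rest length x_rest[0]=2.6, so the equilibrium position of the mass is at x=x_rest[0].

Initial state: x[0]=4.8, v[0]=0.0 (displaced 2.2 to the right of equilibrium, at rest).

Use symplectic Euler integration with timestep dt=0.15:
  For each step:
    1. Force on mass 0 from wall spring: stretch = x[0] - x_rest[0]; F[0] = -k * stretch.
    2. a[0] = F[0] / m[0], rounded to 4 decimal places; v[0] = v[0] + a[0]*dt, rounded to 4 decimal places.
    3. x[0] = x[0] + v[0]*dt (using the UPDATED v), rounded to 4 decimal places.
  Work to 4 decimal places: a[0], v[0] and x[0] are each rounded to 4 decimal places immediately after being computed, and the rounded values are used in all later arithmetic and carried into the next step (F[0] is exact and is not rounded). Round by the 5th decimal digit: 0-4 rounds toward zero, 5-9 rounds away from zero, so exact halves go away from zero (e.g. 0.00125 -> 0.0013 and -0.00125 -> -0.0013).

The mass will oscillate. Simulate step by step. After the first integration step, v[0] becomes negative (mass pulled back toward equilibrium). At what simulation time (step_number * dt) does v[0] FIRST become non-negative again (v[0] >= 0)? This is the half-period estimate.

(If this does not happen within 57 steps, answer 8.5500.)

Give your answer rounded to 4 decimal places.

Step 0: x=[4.8000] v=[0.0000]
Step 1: x=[4.7216] v=[-0.5225]
Step 2: x=[4.5676] v=[-1.0264]
Step 3: x=[4.3435] v=[-1.4937]
Step 4: x=[4.0573] v=[-1.9078]
Step 5: x=[3.7192] v=[-2.2539]
Step 6: x=[3.3412] v=[-2.5197]
Step 7: x=[2.9368] v=[-2.6957]
Step 8: x=[2.5204] v=[-2.7757]
Step 9: x=[2.1069] v=[-2.7568]
Step 10: x=[1.7109] v=[-2.6397]
Step 11: x=[1.3466] v=[-2.4285]
Step 12: x=[1.0270] v=[-2.1308]
Step 13: x=[0.7634] v=[-1.7572]
Step 14: x=[0.5653] v=[-1.3210]
Step 15: x=[0.4396] v=[-0.8378]
Step 16: x=[0.3909] v=[-0.3247]
Step 17: x=[0.4209] v=[0.2000]
First v>=0 after going negative at step 17, time=2.5500

Answer: 2.5500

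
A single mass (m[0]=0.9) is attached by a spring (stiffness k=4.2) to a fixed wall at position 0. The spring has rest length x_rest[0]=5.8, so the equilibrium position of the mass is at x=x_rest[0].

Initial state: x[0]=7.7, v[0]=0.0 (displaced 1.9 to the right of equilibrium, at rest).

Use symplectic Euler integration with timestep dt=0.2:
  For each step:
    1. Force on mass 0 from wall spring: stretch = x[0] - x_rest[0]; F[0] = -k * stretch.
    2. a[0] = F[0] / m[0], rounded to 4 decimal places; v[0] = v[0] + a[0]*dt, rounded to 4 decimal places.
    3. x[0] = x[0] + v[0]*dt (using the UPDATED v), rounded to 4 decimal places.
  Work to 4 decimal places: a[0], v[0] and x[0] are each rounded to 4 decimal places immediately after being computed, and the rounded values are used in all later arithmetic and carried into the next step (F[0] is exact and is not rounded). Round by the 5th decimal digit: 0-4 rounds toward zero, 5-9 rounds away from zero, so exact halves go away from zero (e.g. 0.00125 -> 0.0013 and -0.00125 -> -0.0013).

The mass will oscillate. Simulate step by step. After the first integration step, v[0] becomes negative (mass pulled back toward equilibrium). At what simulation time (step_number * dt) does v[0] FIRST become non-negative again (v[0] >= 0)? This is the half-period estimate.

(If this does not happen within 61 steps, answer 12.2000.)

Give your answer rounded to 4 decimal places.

Step 0: x=[7.7000] v=[0.0000]
Step 1: x=[7.3453] v=[-1.7733]
Step 2: x=[6.7022] v=[-3.2156]
Step 3: x=[5.8907] v=[-4.0577]
Step 4: x=[5.0622] v=[-4.1424]
Step 5: x=[4.3714] v=[-3.4538]
Step 6: x=[3.9473] v=[-2.1204]
Step 7: x=[3.8691] v=[-0.3912]
Step 8: x=[4.1513] v=[1.4110]
First v>=0 after going negative at step 8, time=1.6000

Answer: 1.6000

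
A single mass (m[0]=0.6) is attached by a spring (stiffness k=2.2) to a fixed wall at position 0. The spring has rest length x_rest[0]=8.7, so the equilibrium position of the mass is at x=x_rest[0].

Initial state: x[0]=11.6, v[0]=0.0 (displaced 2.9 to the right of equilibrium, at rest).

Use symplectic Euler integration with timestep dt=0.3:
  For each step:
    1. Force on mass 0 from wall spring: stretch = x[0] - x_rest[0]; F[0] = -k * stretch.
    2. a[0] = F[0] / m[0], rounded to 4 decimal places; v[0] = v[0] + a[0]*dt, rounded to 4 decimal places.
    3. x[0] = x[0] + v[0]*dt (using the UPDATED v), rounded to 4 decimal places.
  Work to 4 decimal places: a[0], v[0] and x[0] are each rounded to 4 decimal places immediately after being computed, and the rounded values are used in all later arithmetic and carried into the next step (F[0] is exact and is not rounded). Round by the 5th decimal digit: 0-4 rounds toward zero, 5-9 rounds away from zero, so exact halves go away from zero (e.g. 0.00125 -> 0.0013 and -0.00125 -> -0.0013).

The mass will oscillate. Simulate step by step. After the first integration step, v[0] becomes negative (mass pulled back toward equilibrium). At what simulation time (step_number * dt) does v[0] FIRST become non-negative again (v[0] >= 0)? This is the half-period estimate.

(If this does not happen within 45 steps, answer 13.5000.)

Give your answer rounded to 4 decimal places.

Answer: 1.8000

Derivation:
Step 0: x=[11.6000] v=[0.0000]
Step 1: x=[10.6430] v=[-3.1900]
Step 2: x=[9.0448] v=[-5.3273]
Step 3: x=[7.3328] v=[-5.7066]
Step 4: x=[6.0720] v=[-4.2027]
Step 5: x=[5.6784] v=[-1.3119]
Step 6: x=[6.2820] v=[2.0119]
First v>=0 after going negative at step 6, time=1.8000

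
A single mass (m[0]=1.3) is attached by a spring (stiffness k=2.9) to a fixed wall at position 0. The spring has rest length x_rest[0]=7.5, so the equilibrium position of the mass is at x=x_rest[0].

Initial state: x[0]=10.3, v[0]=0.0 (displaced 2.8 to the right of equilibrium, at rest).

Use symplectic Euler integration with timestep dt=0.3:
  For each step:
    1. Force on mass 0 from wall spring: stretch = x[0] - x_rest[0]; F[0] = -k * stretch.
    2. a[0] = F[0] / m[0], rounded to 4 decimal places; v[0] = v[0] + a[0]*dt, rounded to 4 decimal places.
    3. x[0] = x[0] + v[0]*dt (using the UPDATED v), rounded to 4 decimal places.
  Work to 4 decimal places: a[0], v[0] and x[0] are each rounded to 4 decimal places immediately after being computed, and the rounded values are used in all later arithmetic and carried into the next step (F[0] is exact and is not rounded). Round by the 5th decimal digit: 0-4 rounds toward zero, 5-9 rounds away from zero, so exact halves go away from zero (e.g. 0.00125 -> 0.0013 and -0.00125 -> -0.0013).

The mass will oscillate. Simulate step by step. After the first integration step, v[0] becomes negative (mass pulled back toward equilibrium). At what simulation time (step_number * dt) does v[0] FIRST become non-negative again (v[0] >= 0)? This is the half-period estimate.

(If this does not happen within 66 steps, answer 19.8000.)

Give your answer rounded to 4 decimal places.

Answer: 2.1000

Derivation:
Step 0: x=[10.3000] v=[0.0000]
Step 1: x=[9.7378] v=[-1.8739]
Step 2: x=[8.7264] v=[-3.3715]
Step 3: x=[7.4687] v=[-4.1922]
Step 4: x=[6.2173] v=[-4.1713]
Step 5: x=[5.2234] v=[-3.3129]
Step 6: x=[4.6866] v=[-1.7893]
Step 7: x=[4.7147] v=[0.0935]
First v>=0 after going negative at step 7, time=2.1000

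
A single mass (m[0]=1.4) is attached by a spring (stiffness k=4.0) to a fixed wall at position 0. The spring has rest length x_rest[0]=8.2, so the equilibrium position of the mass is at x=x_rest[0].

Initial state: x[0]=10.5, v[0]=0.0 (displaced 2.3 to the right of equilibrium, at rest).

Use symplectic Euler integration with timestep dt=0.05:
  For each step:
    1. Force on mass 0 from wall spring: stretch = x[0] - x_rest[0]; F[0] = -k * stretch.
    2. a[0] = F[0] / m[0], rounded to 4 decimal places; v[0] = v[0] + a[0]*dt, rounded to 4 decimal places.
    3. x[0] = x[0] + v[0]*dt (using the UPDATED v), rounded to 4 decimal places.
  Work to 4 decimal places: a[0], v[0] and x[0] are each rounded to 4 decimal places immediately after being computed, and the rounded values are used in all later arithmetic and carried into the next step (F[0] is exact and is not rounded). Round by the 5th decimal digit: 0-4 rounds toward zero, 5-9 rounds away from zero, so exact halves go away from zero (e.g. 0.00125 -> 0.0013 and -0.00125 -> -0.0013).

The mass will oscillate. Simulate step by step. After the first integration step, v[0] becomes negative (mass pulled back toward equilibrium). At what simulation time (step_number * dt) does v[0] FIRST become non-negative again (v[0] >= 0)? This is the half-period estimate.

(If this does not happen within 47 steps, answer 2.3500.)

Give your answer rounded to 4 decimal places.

Step 0: x=[10.5000] v=[0.0000]
Step 1: x=[10.4836] v=[-0.3286]
Step 2: x=[10.4509] v=[-0.6548]
Step 3: x=[10.4021] v=[-0.9764]
Step 4: x=[10.3376] v=[-1.2910]
Step 5: x=[10.2578] v=[-1.5964]
Step 6: x=[10.1633] v=[-1.8904]
Step 7: x=[10.0548] v=[-2.1709]
Step 8: x=[9.9330] v=[-2.4359]
Step 9: x=[9.7988] v=[-2.6835]
Step 10: x=[9.6532] v=[-2.9119]
Step 11: x=[9.4972] v=[-3.1195]
Step 12: x=[9.3320] v=[-3.3048]
Step 13: x=[9.1587] v=[-3.4665]
Step 14: x=[8.9785] v=[-3.6035]
Step 15: x=[8.7928] v=[-3.7147]
Step 16: x=[8.6028] v=[-3.7994]
Step 17: x=[8.4100] v=[-3.8569]
Step 18: x=[8.2157] v=[-3.8869]
Step 19: x=[8.0212] v=[-3.8891]
Step 20: x=[7.8280] v=[-3.8636]
Step 21: x=[7.6375] v=[-3.8105]
Step 22: x=[7.4510] v=[-3.7301]
Step 23: x=[7.2698] v=[-3.6231]
Step 24: x=[7.0953] v=[-3.4902]
Step 25: x=[6.9287] v=[-3.3324]
Step 26: x=[6.7712] v=[-3.1508]
Step 27: x=[6.6239] v=[-2.9467]
Step 28: x=[6.4878] v=[-2.7215]
Step 29: x=[6.3640] v=[-2.4769]
Step 30: x=[6.2533] v=[-2.2146]
Step 31: x=[6.1565] v=[-1.9365]
Step 32: x=[6.0743] v=[-1.6446]
Step 33: x=[6.0073] v=[-1.3409]
Step 34: x=[5.9559] v=[-1.0277]
Step 35: x=[5.9205] v=[-0.7071]
Step 36: x=[5.9014] v=[-0.3815]
Step 37: x=[5.8987] v=[-0.0531]
Step 38: x=[5.9125] v=[0.2757]
First v>=0 after going negative at step 38, time=1.9000

Answer: 1.9000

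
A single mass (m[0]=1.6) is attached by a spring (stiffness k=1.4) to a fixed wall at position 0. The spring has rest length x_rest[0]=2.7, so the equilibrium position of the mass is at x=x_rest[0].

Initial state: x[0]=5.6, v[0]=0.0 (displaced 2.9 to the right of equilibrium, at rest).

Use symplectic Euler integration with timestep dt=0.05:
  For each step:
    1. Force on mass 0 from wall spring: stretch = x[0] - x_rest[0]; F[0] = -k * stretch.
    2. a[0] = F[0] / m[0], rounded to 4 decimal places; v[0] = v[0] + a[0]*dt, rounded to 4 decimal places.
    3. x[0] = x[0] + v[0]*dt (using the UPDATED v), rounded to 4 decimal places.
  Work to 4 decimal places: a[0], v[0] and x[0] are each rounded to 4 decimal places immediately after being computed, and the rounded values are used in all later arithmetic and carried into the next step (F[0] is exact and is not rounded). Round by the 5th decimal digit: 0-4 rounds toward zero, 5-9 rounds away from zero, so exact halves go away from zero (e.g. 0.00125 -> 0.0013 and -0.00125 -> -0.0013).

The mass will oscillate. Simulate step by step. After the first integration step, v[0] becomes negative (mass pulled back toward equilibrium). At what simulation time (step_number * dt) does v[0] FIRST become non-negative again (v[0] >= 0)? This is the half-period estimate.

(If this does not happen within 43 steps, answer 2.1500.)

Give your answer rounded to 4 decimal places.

Answer: 2.1500

Derivation:
Step 0: x=[5.6000] v=[0.0000]
Step 1: x=[5.5937] v=[-0.1269]
Step 2: x=[5.5810] v=[-0.2535]
Step 3: x=[5.5620] v=[-0.3795]
Step 4: x=[5.5368] v=[-0.5047]
Step 5: x=[5.5054] v=[-0.6288]
Step 6: x=[5.4678] v=[-0.7515]
Step 7: x=[5.4242] v=[-0.8726]
Step 8: x=[5.3746] v=[-0.9918]
Step 9: x=[5.3192] v=[-1.1088]
Step 10: x=[5.2580] v=[-1.2234]
Step 11: x=[5.1912] v=[-1.3353]
Step 12: x=[5.1190] v=[-1.4443]
Step 13: x=[5.0415] v=[-1.5501]
Step 14: x=[4.9589] v=[-1.6525]
Step 15: x=[4.8713] v=[-1.7513]
Step 16: x=[4.7790] v=[-1.8463]
Step 17: x=[4.6821] v=[-1.9373]
Step 18: x=[4.5809] v=[-2.0240]
Step 19: x=[4.4756] v=[-2.1063]
Step 20: x=[4.3664] v=[-2.1840]
Step 21: x=[4.2536] v=[-2.2569]
Step 22: x=[4.1374] v=[-2.3249]
Step 23: x=[4.0180] v=[-2.3878]
Step 24: x=[3.8957] v=[-2.4455]
Step 25: x=[3.7708] v=[-2.4978]
Step 26: x=[3.6436] v=[-2.5447]
Step 27: x=[3.5143] v=[-2.5860]
Step 28: x=[3.3832] v=[-2.6216]
Step 29: x=[3.2506] v=[-2.6515]
Step 30: x=[3.1168] v=[-2.6756]
Step 31: x=[2.9821] v=[-2.6938]
Step 32: x=[2.8468] v=[-2.7061]
Step 33: x=[2.7112] v=[-2.7125]
Step 34: x=[2.5756] v=[-2.7130]
Step 35: x=[2.4402] v=[-2.7076]
Step 36: x=[2.3054] v=[-2.6962]
Step 37: x=[2.1715] v=[-2.6789]
Step 38: x=[2.0387] v=[-2.6558]
Step 39: x=[1.9074] v=[-2.6269]
Step 40: x=[1.7778] v=[-2.5922]
Step 41: x=[1.6502] v=[-2.5519]
Step 42: x=[1.5249] v=[-2.5060]
Step 43: x=[1.4022] v=[-2.4546]
v[0] did not become non-negative within 43 steps; using fallback time=2.1500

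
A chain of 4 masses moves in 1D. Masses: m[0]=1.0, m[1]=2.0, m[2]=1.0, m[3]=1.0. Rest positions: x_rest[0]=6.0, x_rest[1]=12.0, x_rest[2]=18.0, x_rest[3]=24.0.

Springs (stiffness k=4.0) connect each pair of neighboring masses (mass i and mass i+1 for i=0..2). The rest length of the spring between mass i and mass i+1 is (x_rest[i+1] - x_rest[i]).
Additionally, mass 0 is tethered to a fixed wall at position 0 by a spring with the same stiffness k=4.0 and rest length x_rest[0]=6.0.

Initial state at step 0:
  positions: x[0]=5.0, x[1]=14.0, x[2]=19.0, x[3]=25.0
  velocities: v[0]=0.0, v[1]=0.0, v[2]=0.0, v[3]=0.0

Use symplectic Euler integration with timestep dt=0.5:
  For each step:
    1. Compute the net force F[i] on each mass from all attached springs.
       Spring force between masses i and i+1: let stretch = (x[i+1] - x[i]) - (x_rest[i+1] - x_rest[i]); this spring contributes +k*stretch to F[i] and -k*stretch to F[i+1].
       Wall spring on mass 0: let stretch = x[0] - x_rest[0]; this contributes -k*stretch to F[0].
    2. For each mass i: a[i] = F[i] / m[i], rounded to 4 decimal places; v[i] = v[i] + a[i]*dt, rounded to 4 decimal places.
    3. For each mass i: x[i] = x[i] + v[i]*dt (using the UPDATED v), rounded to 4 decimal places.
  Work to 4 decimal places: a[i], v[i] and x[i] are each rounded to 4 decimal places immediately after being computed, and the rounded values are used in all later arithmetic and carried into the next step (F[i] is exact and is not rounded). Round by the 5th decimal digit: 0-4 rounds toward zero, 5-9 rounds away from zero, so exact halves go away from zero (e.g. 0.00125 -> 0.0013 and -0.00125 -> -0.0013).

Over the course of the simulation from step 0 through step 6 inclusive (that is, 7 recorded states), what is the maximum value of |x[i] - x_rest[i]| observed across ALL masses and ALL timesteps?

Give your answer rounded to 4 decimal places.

Step 0: x=[5.0000 14.0000 19.0000 25.0000] v=[0.0000 0.0000 0.0000 0.0000]
Step 1: x=[9.0000 12.0000 20.0000 25.0000] v=[8.0000 -4.0000 2.0000 0.0000]
Step 2: x=[7.0000 12.5000 18.0000 26.0000] v=[-4.0000 1.0000 -4.0000 2.0000]
Step 3: x=[3.5000 13.0000 18.5000 25.0000] v=[-7.0000 1.0000 1.0000 -2.0000]
Step 4: x=[6.0000 11.5000 20.0000 23.5000] v=[5.0000 -3.0000 3.0000 -3.0000]
Step 5: x=[8.0000 11.5000 16.5000 24.5000] v=[4.0000 0.0000 -7.0000 2.0000]
Step 6: x=[5.5000 12.2500 16.0000 23.5000] v=[-5.0000 1.5000 -1.0000 -2.0000]
Max displacement = 3.0000

Answer: 3.0000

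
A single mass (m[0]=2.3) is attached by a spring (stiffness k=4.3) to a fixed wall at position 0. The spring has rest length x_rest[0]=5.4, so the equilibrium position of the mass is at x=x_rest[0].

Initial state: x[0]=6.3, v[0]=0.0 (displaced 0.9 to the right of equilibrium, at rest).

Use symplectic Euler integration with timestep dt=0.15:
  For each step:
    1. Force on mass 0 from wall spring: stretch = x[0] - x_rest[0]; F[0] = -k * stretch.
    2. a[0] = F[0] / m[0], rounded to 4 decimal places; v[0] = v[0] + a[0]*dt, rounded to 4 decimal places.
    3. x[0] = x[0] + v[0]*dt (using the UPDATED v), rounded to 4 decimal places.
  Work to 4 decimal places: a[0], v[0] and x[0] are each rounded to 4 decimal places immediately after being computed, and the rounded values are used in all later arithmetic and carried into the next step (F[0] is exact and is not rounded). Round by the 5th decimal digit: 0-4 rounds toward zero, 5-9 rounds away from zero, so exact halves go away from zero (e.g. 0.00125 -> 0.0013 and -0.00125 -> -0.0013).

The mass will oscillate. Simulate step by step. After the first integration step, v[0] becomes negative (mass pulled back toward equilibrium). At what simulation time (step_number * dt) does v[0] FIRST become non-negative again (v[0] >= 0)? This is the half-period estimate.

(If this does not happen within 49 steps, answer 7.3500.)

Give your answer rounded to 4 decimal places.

Step 0: x=[6.3000] v=[0.0000]
Step 1: x=[6.2621] v=[-0.2524]
Step 2: x=[6.1880] v=[-0.4942]
Step 3: x=[6.0807] v=[-0.7152]
Step 4: x=[5.9448] v=[-0.9061]
Step 5: x=[5.7860] v=[-1.0589]
Step 6: x=[5.6109] v=[-1.1672]
Step 7: x=[5.4270] v=[-1.2263]
Step 8: x=[5.2419] v=[-1.2339]
Step 9: x=[5.0635] v=[-1.1896]
Step 10: x=[4.8992] v=[-1.0952]
Step 11: x=[4.7560] v=[-0.9548]
Step 12: x=[4.6399] v=[-0.7742]
Step 13: x=[4.5558] v=[-0.5610]
Step 14: x=[4.5072] v=[-0.3243]
Step 15: x=[4.4961] v=[-0.0739]
Step 16: x=[4.5230] v=[0.1796]
First v>=0 after going negative at step 16, time=2.4000

Answer: 2.4000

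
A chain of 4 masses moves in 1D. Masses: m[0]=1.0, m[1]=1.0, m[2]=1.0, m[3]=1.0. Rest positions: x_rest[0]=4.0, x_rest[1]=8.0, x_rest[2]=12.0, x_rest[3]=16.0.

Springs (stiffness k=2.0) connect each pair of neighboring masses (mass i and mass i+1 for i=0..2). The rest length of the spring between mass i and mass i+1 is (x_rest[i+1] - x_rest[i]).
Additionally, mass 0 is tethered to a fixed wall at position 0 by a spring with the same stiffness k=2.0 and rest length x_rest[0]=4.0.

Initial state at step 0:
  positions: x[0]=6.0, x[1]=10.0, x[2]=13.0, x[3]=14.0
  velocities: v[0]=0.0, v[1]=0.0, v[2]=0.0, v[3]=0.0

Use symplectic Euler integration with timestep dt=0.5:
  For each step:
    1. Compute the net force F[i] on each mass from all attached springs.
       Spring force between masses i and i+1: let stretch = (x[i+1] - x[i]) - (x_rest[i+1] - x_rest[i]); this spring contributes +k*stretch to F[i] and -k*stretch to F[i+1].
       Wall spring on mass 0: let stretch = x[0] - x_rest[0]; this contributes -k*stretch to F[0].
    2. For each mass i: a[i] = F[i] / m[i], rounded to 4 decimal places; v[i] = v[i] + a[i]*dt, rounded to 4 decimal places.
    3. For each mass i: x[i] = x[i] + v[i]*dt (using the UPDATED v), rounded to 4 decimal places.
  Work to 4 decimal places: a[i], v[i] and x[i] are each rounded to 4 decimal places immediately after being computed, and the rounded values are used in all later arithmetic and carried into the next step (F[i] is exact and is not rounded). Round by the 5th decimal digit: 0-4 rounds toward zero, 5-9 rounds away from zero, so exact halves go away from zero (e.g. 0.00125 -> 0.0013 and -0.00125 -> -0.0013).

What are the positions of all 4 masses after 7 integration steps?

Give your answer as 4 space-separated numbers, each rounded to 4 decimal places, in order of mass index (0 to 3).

Step 0: x=[6.0000 10.0000 13.0000 14.0000] v=[0.0000 0.0000 0.0000 0.0000]
Step 1: x=[5.0000 9.5000 12.0000 15.5000] v=[-2.0000 -1.0000 -2.0000 3.0000]
Step 2: x=[3.7500 8.0000 11.5000 17.2500] v=[-2.5000 -3.0000 -1.0000 3.5000]
Step 3: x=[2.7500 6.1250 12.1250 18.1250] v=[-2.0000 -3.7500 1.2500 1.7500]
Step 4: x=[2.0625 5.5625 12.7500 18.0000] v=[-1.3750 -1.1250 1.2500 -0.2500]
Step 5: x=[2.0938 6.8438 12.4063 17.2500] v=[0.0625 2.5625 -0.6875 -1.5000]
Step 6: x=[3.4532 8.5313 11.7032 16.0782] v=[2.7187 3.3750 -1.4063 -2.3437]
Step 7: x=[5.6250 9.2657 11.6016 14.7189] v=[4.3436 1.4688 -0.2032 -2.7187]

Answer: 5.6250 9.2657 11.6016 14.7189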